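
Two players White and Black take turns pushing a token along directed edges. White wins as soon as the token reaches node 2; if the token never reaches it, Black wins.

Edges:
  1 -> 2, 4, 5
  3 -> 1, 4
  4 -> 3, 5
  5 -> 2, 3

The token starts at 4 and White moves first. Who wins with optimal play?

Track states (vertex, player-to-move).
A0 = {(2,White), (2,Black)}
A1: add {(1,White), (5,White)}.
A2 = A1; e.g. (1,Black) stays out. (4,White) never enters ⇒ Black avoids the target.

Black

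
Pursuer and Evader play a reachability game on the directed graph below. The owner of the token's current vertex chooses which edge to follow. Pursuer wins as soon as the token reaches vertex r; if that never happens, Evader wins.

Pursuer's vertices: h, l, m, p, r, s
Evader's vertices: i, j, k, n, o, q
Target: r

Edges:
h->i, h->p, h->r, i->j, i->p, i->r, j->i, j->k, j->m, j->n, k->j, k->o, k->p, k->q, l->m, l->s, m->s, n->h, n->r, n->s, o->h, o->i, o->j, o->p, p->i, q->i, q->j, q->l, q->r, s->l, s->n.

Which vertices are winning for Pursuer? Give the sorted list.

h, r

A0 = {r}
A1: add {h} — h (Pursuer) has h→r.
A2 = A1; e.g. i (Evader) can still go to j. Fixed point.
Pursuer's winning region = {h, r}.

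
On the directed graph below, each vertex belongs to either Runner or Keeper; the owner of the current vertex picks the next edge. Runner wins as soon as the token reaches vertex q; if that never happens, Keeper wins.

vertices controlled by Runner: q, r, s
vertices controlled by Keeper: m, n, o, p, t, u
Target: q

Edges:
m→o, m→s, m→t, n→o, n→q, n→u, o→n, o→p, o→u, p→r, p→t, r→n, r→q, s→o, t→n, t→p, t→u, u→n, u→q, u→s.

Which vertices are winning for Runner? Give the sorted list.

q, r

A0 = {q}
A1: add {r} — r (Runner) has r→q.
A2 = A1; e.g. m (Keeper) can still go to o. Fixed point.
Runner's winning region = {q, r}.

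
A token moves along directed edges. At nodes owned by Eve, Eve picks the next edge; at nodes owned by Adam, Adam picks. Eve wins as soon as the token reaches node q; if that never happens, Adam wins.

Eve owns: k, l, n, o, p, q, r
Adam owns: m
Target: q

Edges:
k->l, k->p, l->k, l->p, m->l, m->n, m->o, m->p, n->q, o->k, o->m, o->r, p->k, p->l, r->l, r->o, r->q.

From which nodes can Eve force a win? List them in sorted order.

A0 = {q}
A1: add {n, r} — n (Eve) has n→q; r (Eve) has r→q.
A2: add {o} — o (Eve) has o→r.
A3 = A2; e.g. k (Eve) has no edge into A2. Fixed point.
Eve's winning region = {n, o, q, r}.

n, o, q, r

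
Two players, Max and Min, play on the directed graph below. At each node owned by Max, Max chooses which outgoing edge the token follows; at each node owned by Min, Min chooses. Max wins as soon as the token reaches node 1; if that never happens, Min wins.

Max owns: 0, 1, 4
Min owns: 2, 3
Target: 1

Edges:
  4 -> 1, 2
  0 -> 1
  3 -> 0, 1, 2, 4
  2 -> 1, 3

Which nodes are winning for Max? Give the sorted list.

A0 = {1}
A1: add {0, 4} — 0 (Max) has 0→1; 4 (Max) has 4→1.
A2 = A1; e.g. 2 (Min) can still go to 3. Fixed point.
Max's winning region = {0, 1, 4}.

0, 1, 4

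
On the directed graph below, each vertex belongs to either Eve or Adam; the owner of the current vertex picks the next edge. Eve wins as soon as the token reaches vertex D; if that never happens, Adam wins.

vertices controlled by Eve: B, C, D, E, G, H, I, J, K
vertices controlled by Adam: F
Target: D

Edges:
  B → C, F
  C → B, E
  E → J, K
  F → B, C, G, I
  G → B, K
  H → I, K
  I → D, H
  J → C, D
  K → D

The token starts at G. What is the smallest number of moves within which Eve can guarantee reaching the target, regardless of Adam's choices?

A0 = {D}
A1: add {I, J, K} — I (Eve) has I→D; J (Eve) has J→D; K (Eve) has K→D.
A2: add {E, G, H} — E (Eve) has E→J; G (Eve) has G→K; H (Eve) has H→I.
G enters the attractor at level 2, so Eve can force the target in 2 moves from there.

2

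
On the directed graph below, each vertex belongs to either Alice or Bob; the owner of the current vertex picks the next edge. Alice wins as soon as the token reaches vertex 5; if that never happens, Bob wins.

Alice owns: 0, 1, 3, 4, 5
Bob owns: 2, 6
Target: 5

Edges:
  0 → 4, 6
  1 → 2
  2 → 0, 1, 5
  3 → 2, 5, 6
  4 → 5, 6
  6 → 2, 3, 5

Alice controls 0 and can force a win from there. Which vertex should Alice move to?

4

A0 = {5}
A1: add {3, 4} — 3 (Alice) has 3→5; 4 (Alice) has 4→5.
A2: add {0} — 0 (Alice) has 0→4.
A3 = A2; e.g. 1 (Alice) has no edge into A2. Fixed point.
From 0, successor 4 is in the attractor (rank 1); the other successor 6 is not.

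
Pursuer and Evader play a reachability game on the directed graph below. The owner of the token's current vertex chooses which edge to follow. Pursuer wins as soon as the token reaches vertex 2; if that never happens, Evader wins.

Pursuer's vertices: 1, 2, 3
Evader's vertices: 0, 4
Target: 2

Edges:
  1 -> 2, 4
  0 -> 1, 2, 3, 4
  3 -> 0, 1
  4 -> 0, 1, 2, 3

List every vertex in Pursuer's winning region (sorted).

1, 2, 3

A0 = {2}
A1: add {1} — 1 (Pursuer) has 1→2.
A2: add {3} — 3 (Pursuer) has 3→1.
A3 = A2; e.g. 0 (Evader) can still go to 4. Fixed point.
Pursuer's winning region = {1, 2, 3}.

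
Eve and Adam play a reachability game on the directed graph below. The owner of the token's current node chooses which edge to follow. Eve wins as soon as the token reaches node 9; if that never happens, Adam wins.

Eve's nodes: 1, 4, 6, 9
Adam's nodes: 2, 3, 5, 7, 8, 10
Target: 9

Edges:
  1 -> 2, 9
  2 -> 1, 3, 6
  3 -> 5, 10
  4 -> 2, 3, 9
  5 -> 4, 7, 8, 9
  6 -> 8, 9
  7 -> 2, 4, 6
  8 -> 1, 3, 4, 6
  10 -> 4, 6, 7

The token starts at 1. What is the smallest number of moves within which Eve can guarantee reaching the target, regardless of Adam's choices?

1

A0 = {9}
A1: add {1, 4, 6} — 1 (Eve) has 1→9; 4 (Eve) has 4→9; 6 (Eve) has 6→9.
A2 = A1; e.g. 2 (Adam) can still go to 3. Fixed point.
1 enters the attractor at level 1, so Eve can force the target in 1 move from there.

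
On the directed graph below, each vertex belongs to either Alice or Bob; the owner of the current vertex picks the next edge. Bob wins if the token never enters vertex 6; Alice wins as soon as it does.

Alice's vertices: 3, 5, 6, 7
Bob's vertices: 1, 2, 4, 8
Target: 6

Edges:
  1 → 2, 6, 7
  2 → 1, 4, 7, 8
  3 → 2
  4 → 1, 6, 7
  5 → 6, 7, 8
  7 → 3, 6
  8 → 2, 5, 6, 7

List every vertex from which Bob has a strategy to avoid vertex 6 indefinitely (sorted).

A0 = {6}
A1: add {5, 7} — 5 (Alice) has 5→6; 7 (Alice) has 7→6.
A2 = A1; e.g. 1 (Bob) can still go to 2. Fixed point.
Alice's attractor = {5, 6, 7}; Bob avoids the target exactly from the complement.

1, 2, 3, 4, 8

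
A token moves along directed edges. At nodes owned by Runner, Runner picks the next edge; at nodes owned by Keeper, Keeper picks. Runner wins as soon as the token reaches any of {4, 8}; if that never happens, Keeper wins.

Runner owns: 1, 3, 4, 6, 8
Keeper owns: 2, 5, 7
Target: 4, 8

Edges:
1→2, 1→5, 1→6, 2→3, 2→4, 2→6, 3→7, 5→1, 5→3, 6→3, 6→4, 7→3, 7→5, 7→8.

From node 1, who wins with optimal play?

A0 = {4, 8}
A1: add {6} — 6 (Runner) has 6→4.
A2: add {1} — 1 (Runner) has 1→6.
A3 = A2; e.g. 2 (Keeper) can still go to 3. Fixed point.
1 ∈ A2, so Runner can force the target.

Runner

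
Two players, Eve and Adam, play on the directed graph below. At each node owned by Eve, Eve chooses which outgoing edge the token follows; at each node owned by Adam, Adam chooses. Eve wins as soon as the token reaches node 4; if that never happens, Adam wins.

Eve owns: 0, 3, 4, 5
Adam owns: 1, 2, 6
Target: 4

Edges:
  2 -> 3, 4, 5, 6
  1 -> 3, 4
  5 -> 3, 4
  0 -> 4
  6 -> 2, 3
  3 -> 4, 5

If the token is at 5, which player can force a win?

A0 = {4}
A1: add {0, 3, 5} — 0 (Eve) has 0→4; 3 (Eve) has 3→4; 5 (Eve) has 5→4.
5 ∈ A1, so Eve can force the target.

Eve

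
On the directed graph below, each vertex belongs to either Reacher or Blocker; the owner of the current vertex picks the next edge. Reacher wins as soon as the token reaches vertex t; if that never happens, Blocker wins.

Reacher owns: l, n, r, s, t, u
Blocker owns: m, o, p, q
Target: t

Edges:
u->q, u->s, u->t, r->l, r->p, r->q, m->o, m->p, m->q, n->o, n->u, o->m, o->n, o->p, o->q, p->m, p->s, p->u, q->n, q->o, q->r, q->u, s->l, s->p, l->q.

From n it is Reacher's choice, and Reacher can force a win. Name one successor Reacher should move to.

u

A0 = {t}
A1: add {u} — u (Reacher) has u→t.
A2: add {n} — n (Reacher) has n→u.
A3 = A2; e.g. l (Reacher) has no edge into A2. Fixed point.
From n, successor u is in the attractor (rank 1); the other successor o is not.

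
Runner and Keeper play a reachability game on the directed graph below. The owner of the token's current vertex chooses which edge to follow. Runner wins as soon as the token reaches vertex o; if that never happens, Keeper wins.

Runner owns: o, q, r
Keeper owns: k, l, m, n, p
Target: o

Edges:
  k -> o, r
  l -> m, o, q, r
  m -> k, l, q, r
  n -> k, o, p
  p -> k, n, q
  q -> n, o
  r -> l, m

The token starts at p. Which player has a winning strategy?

A0 = {o}
A1: add {q} — q (Runner) has q→o.
A2 = A1; e.g. k (Keeper) can still go to r. Fixed point.
p never enters the attractor, so Keeper can avoid the target forever.

Keeper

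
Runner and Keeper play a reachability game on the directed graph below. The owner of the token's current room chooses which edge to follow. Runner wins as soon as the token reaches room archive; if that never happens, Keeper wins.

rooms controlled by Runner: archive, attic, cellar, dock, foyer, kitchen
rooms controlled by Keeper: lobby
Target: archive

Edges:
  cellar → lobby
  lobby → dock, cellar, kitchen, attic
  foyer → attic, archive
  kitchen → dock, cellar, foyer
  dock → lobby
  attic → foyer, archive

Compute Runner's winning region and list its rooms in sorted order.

A0 = {archive}
A1: add {attic, foyer} — foyer (Runner) has foyer→archive; attic (Runner) has attic→archive.
A2: add {kitchen} — kitchen (Runner) has kitchen→foyer.
A3 = A2; e.g. dock (Runner) has no edge into A2. Fixed point.
Runner's winning region = {archive, attic, foyer, kitchen}.

archive, attic, foyer, kitchen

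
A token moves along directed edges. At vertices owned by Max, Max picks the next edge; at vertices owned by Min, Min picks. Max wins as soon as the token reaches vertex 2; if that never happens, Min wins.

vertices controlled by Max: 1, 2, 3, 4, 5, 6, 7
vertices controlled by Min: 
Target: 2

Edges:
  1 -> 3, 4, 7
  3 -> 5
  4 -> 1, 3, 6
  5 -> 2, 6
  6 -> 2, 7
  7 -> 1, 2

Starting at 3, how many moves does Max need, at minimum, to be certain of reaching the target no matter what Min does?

2

A0 = {2}
A1: add {5, 6, 7} — 5 (Max) has 5→2; 6 (Max) has 6→2; 7 (Max) has 7→2.
A2: add {1, 3, 4} — 1 (Max) has 1→7; 3 (Max) has 3→5; 4 (Max) has 4→6.
A2 = all vertices. Fixed point.
3 enters the attractor at level 2, so Max can force the target in 2 moves from there.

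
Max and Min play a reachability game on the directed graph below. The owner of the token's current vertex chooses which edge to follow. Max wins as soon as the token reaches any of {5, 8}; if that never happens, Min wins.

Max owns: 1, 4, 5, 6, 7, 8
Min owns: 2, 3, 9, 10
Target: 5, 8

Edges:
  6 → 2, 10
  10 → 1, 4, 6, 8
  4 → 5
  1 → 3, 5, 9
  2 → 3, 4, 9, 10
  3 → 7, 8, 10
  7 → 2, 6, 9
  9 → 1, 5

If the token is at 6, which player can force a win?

Min

A0 = {5, 8}
A1: add {1, 4} — 1 (Max) has 1→5; 4 (Max) has 4→5.
A2: add {9} — 9 (Min): all of {1, 5} already in.
A3: add {7} — 7 (Max) has 7→9.
A4 = A3; e.g. 2 (Min) can still go to 3. Fixed point.
6 never enters the attractor, so Min can avoid the target forever.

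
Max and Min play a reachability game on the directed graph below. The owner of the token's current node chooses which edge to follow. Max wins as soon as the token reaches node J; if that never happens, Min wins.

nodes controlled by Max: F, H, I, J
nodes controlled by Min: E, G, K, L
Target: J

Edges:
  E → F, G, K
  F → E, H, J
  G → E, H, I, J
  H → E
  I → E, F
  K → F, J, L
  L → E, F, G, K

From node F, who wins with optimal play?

Max

A0 = {J}
A1: add {F} — F (Max) has F→J.
F ∈ A1, so Max can force the target.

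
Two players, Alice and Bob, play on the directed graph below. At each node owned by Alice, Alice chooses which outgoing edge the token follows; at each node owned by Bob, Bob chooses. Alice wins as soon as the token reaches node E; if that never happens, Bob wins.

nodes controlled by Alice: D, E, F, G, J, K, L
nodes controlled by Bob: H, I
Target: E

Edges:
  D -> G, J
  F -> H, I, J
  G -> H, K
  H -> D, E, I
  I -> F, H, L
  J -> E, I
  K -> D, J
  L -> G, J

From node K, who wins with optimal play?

Alice

A0 = {E}
A1: add {J} — J (Alice) has J→E.
A2: add {D, F, K, L} — D (Alice) has D→J; F (Alice) has F→J; K (Alice) has K→J; L (Alice) has L→J.
K ∈ A2, so Alice can force the target.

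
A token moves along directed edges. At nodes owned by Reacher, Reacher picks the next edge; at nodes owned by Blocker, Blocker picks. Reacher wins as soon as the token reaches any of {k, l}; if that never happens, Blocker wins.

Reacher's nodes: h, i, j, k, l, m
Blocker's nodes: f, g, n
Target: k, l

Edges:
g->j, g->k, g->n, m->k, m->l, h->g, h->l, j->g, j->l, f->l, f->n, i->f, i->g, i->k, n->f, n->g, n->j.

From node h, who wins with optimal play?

Reacher

A0 = {k, l}
A1: add {h, i, j, m} — h (Reacher) has h→l; i (Reacher) has i→k; j (Reacher) has j→l; m (Reacher) has m→k.
A2 = A1; e.g. f (Blocker) can still go to n. Fixed point.
h ∈ A1, so Reacher can force the target.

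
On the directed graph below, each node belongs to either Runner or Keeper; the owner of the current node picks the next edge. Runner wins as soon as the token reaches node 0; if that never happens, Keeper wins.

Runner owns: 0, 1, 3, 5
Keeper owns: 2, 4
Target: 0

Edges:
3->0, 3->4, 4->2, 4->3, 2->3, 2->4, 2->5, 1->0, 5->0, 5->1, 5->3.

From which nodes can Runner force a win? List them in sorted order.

0, 1, 3, 5

A0 = {0}
A1: add {1, 3, 5} — 1 (Runner) has 1→0; 3 (Runner) has 3→0; 5 (Runner) has 5→0.
A2 = A1; e.g. 2 (Keeper) can still go to 4. Fixed point.
Runner's winning region = {0, 1, 3, 5}.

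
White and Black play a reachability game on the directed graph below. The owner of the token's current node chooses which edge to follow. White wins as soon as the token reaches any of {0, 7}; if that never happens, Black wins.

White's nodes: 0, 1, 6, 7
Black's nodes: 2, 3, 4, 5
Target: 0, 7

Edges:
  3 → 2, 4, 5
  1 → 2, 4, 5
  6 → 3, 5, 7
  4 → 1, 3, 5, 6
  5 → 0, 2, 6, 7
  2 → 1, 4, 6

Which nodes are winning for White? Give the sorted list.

A0 = {0, 7}
A1: add {6} — 6 (White) has 6→7.
A2 = A1; e.g. 1 (White) has no edge into A1. Fixed point.
White's winning region = {0, 6, 7}.

0, 6, 7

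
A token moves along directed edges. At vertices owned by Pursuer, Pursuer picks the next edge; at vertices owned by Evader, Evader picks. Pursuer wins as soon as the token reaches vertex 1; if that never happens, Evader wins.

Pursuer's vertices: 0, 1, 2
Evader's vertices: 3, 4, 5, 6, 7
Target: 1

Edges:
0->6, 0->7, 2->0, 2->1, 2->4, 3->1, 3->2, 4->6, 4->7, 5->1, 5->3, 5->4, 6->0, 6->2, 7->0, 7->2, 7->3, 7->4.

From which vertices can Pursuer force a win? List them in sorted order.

1, 2, 3

A0 = {1}
A1: add {2} — 2 (Pursuer) has 2→1.
A2: add {3} — 3 (Evader): all of {1, 2} already in.
A3 = A2; e.g. 0 (Pursuer) has no edge into A2. Fixed point.
Pursuer's winning region = {1, 2, 3}.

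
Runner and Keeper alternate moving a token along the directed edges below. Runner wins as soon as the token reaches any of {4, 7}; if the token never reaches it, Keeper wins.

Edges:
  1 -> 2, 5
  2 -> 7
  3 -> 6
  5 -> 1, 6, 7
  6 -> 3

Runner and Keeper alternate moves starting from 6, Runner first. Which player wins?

Track states (vertex, player-to-move).
A0 = {(4,Runner), (4,Keeper), (7,Runner), (7,Keeper)}
A1: add {(2,Runner), (2,Keeper), (5,Runner)}.
A2: add {(1,Runner), (1,Keeper)}.
A3 = A2; e.g. (3,Runner) stays out. (6,Runner) never enters ⇒ Keeper avoids the target.

Keeper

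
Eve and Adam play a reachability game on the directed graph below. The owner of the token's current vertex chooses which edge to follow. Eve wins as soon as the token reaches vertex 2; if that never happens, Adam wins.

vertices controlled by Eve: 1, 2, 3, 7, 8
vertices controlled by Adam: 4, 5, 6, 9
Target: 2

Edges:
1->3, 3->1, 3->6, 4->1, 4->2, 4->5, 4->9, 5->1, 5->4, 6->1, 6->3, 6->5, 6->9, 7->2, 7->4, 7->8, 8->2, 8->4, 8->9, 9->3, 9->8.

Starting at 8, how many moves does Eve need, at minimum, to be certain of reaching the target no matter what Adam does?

1

A0 = {2}
A1: add {7, 8} — 7 (Eve) has 7→2; 8 (Eve) has 8→2.
A2 = A1; e.g. 1 (Eve) has no edge into A1. Fixed point.
8 enters the attractor at level 1, so Eve can force the target in 1 move from there.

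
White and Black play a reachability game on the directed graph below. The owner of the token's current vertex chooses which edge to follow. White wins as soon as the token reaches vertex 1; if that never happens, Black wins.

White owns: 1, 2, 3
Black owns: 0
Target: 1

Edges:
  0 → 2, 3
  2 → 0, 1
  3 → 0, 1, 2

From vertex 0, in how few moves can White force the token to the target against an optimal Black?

2

A0 = {1}
A1: add {2, 3} — 2 (White) has 2→1; 3 (White) has 3→1.
A2: add {0} — 0 (Black): all of {2, 3} already in.
A2 = all vertices. Fixed point.
0 enters the attractor at level 2, so White can force the target in 2 moves from there.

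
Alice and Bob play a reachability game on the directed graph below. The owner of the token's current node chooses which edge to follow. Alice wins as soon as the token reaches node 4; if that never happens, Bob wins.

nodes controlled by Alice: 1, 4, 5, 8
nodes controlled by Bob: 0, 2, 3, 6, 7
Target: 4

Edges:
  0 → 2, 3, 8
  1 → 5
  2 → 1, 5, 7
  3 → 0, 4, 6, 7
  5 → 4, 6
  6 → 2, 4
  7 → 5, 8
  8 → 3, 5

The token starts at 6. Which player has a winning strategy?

A0 = {4}
A1: add {5} — 5 (Alice) has 5→4.
A2: add {1, 8} — 1 (Alice) has 1→5; 8 (Alice) has 8→5.
A3: add {7} — 7 (Bob): all of {5, 8} already in.
A4: add {2} — 2 (Bob): all of {1, 5, 7} already in.
A5: add {6} — 6 (Bob): all of {2, 4} already in.
A6 = A5; e.g. 0 (Bob) can still go to 3. Fixed point.
6 ∈ A5, so Alice can force the target.

Alice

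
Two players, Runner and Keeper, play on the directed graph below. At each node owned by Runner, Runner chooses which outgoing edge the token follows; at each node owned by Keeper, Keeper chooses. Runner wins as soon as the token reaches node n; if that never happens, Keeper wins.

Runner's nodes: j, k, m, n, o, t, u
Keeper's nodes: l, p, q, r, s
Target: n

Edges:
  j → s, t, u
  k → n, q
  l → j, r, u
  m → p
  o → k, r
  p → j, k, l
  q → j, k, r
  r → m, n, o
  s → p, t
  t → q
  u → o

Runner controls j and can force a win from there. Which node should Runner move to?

A0 = {n}
A1: add {k} — k (Runner) has k→n.
A2: add {o} — o (Runner) has o→k.
A3: add {u} — u (Runner) has u→o.
A4: add {j} — j (Runner) has j→u.
A5 = A4; e.g. l (Keeper) can still go to r. Fixed point.
From j, successor u is in the attractor (rank 3); the other successors s, t are not.

u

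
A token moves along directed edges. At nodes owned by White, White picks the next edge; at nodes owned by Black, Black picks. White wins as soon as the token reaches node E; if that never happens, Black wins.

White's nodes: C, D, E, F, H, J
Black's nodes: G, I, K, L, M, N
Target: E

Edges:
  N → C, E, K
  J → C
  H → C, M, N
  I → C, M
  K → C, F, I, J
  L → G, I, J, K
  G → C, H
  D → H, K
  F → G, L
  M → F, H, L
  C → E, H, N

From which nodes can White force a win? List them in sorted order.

A0 = {E}
A1: add {C} — C (White) has C→E.
A2: add {H, J} — H (White) has H→C; J (White) has J→C.
A3: add {D, G} — D (White) has D→H; G (Black): all of {C, H} already in.
A4: add {F} — F (White) has F→G.
A5 = A4; e.g. I (Black) can still go to M. Fixed point.
White's winning region = {C, D, E, F, G, H, J}.

C, D, E, F, G, H, J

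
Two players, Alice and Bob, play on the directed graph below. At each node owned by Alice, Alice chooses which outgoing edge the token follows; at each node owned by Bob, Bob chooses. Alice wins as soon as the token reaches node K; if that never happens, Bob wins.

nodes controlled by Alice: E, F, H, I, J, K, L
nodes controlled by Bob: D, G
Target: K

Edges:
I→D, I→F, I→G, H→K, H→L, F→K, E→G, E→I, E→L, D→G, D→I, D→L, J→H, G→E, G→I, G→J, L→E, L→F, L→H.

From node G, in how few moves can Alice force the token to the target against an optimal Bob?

A0 = {K}
A1: add {F, H} — F (Alice) has F→K; H (Alice) has H→K.
A2: add {I, J, L} — I (Alice) has I→F; J (Alice) has J→H; L (Alice) has L→F.
A3: add {E} — E (Alice) has E→I.
A4: add {G} — G (Bob): all of {E, I, J} already in.
G enters the attractor at level 4, so Alice can force the target in 4 moves from there.

4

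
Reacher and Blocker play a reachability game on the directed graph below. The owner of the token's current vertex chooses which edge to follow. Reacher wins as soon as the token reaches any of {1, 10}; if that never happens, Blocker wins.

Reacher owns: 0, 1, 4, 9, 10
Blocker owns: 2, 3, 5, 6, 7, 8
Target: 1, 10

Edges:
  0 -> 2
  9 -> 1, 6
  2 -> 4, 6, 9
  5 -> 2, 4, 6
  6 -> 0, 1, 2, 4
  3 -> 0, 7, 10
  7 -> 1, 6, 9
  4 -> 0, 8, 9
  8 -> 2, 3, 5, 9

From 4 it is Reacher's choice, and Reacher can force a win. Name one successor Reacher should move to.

9

A0 = {1, 10}
A1: add {9} — 9 (Reacher) has 9→1.
A2: add {4} — 4 (Reacher) has 4→9.
A3 = A2; e.g. 0 (Reacher) has no edge into A2. Fixed point.
From 4, successor 9 is in the attractor (rank 1); the other successors 0, 8 are not.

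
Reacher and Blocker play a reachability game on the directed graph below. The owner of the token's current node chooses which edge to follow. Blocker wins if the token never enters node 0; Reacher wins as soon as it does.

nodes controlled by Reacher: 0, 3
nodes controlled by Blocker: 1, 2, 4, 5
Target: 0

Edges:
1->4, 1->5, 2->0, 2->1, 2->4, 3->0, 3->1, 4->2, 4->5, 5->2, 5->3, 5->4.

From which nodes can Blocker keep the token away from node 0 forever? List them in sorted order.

1, 2, 4, 5

A0 = {0}
A1: add {3} — 3 (Reacher) has 3→0.
A2 = A1; e.g. 1 (Blocker) can still go to 4. Fixed point.
Reacher's attractor = {0, 3}; Blocker avoids the target exactly from the complement.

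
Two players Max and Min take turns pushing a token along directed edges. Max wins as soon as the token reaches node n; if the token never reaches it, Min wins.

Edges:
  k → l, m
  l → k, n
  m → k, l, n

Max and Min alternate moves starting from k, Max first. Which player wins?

Min

Track states (vertex, player-to-move).
A0 = {(n,Max), (n,Min)}
A1: add {(l,Max), (m,Max)}.
A2: add {(k,Min)}.
A3 = A2; e.g. (k,Max) stays out. (k,Max) never enters ⇒ Min avoids the target.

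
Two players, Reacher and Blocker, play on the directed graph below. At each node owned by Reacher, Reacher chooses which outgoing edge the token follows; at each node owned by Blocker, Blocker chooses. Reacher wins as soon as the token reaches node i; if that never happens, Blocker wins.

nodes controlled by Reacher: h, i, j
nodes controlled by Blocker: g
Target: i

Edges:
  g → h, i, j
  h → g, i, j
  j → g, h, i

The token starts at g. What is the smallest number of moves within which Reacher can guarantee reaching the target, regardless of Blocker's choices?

2

A0 = {i}
A1: add {h, j} — h (Reacher) has h→i; j (Reacher) has j→i.
A2: add {g} — g (Blocker): all of {h, i, j} already in.
A2 = all vertices. Fixed point.
g enters the attractor at level 2, so Reacher can force the target in 2 moves from there.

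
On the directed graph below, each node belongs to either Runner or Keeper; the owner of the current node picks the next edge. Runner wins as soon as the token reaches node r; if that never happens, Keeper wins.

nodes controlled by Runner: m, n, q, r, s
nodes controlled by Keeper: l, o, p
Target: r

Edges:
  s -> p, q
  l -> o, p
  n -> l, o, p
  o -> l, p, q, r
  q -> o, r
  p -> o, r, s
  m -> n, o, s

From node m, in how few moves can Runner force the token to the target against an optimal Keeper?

3

A0 = {r}
A1: add {q} — q (Runner) has q→r.
A2: add {s} — s (Runner) has s→q.
A3: add {m} — m (Runner) has m→s.
A4 = A3; e.g. l (Keeper) can still go to o. Fixed point.
m enters the attractor at level 3, so Runner can force the target in 3 moves from there.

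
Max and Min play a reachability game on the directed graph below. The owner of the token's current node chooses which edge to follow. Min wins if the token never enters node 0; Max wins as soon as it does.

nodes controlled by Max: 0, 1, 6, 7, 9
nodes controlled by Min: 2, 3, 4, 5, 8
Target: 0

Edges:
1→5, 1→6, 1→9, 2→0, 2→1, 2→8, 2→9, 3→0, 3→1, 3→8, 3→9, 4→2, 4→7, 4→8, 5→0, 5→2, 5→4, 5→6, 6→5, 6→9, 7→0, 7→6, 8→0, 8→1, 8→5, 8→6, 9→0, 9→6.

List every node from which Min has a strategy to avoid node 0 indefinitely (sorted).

2, 3, 4, 5, 8

A0 = {0}
A1: add {7, 9} — 7 (Max) has 7→0; 9 (Max) has 9→0.
A2: add {1, 6} — 1 (Max) has 1→9; 6 (Max) has 6→9.
A3 = A2; e.g. 2 (Min) can still go to 8. Fixed point.
Max's attractor = {0, 1, 6, 7, 9}; Min avoids the target exactly from the complement.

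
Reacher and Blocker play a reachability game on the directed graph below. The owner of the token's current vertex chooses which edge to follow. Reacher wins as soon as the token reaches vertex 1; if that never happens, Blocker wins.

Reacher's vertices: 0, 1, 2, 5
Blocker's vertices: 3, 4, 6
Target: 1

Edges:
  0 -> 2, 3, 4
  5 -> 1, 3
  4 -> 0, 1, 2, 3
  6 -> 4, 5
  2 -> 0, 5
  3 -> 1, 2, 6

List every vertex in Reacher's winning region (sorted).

0, 1, 2, 5

A0 = {1}
A1: add {5} — 5 (Reacher) has 5→1.
A2: add {2} — 2 (Reacher) has 2→5.
A3: add {0} — 0 (Reacher) has 0→2.
A4 = A3; e.g. 3 (Blocker) can still go to 6. Fixed point.
Reacher's winning region = {0, 1, 2, 5}.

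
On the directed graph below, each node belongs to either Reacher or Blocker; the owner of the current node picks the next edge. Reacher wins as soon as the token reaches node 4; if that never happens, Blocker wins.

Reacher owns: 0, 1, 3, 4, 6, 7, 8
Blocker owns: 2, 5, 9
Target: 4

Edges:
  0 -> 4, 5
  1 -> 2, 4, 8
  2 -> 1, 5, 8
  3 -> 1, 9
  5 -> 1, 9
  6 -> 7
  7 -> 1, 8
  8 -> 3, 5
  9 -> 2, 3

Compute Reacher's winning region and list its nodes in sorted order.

A0 = {4}
A1: add {0, 1} — 0 (Reacher) has 0→4; 1 (Reacher) has 1→4.
A2: add {3, 7} — 3 (Reacher) has 3→1; 7 (Reacher) has 7→1.
A3: add {6, 8} — 6 (Reacher) has 6→7; 8 (Reacher) has 8→3.
A4 = A3; e.g. 2 (Blocker) can still go to 5. Fixed point.
Reacher's winning region = {0, 1, 3, 4, 6, 7, 8}.

0, 1, 3, 4, 6, 7, 8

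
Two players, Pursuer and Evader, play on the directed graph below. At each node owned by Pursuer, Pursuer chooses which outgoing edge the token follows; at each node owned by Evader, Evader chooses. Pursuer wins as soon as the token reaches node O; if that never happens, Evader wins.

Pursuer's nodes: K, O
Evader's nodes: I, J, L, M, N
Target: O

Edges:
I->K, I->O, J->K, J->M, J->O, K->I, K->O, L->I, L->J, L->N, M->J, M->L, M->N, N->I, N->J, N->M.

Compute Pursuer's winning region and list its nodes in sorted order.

A0 = {O}
A1: add {K} — K (Pursuer) has K→O.
A2: add {I} — I (Evader): all of {K, O} already in.
A3 = A2; e.g. J (Evader) can still go to M. Fixed point.
Pursuer's winning region = {I, K, O}.

I, K, O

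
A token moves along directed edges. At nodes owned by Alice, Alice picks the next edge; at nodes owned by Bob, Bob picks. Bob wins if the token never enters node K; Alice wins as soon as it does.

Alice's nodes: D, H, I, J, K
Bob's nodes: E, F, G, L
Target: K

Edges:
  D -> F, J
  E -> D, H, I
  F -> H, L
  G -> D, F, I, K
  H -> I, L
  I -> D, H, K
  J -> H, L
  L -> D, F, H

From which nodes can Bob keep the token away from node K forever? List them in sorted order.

A0 = {K}
A1: add {I} — I (Alice) has I→K.
A2: add {H} — H (Alice) has H→I.
A3: add {J} — J (Alice) has J→H.
A4: add {D} — D (Alice) has D→J.
A5: add {E} — E (Bob): all of {D, H, I} already in.
A6 = A5; e.g. F (Bob) can still go to L. Fixed point.
Alice's attractor = {D, E, H, I, J, K}; Bob avoids the target exactly from the complement.

F, G, L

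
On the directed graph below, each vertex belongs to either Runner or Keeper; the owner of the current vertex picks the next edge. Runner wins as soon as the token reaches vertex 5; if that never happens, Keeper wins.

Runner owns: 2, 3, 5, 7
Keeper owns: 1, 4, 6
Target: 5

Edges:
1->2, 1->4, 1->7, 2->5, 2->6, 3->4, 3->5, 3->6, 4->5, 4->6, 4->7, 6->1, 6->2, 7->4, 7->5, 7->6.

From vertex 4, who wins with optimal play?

Keeper

A0 = {5}
A1: add {2, 3, 7} — 2 (Runner) has 2→5; 3 (Runner) has 3→5; 7 (Runner) has 7→5.
A2 = A1; e.g. 1 (Keeper) can still go to 4. Fixed point.
4 never enters the attractor, so Keeper can avoid the target forever.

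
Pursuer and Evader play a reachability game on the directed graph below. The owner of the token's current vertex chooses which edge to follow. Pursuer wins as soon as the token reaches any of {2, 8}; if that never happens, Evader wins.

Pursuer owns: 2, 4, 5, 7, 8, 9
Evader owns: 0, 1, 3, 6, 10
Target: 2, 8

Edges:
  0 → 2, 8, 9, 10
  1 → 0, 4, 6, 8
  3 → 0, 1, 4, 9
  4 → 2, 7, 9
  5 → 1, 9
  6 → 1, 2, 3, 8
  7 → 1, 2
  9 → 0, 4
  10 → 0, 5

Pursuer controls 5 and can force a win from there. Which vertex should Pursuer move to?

9

A0 = {2, 8}
A1: add {4, 7} — 4 (Pursuer) has 4→2; 7 (Pursuer) has 7→2.
A2: add {9} — 9 (Pursuer) has 9→4.
A3: add {5} — 5 (Pursuer) has 5→9.
A4 = A3; e.g. 0 (Evader) can still go to 10. Fixed point.
From 5, successor 9 is in the attractor (rank 2); the other successor 1 is not.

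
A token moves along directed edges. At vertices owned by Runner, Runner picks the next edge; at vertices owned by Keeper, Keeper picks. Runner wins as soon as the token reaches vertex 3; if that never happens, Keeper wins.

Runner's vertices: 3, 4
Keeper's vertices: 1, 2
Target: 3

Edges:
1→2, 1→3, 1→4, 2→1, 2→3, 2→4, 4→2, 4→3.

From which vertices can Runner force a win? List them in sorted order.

A0 = {3}
A1: add {4} — 4 (Runner) has 4→3.
A2 = A1; e.g. 1 (Keeper) can still go to 2. Fixed point.
Runner's winning region = {3, 4}.

3, 4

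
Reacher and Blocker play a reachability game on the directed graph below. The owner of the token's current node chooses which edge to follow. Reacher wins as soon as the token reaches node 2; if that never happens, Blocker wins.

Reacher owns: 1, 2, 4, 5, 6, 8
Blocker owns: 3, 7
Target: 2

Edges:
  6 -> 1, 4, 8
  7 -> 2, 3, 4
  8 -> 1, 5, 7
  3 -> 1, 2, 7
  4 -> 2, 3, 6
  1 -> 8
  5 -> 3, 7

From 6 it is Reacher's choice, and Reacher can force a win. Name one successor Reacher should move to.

4

A0 = {2}
A1: add {4} — 4 (Reacher) has 4→2.
A2: add {6} — 6 (Reacher) has 6→4.
A3 = A2; e.g. 1 (Reacher) has no edge into A2. Fixed point.
From 6, successor 4 is in the attractor (rank 1); the other successors 1, 8 are not.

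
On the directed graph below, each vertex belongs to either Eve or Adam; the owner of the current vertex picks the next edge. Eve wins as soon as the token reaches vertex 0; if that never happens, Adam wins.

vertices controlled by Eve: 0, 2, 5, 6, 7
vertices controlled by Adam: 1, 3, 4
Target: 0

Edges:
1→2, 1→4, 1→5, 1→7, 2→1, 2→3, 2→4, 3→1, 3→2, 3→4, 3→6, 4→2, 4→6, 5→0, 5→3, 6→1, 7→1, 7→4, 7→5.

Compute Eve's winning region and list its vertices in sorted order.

A0 = {0}
A1: add {5} — 5 (Eve) has 5→0.
A2: add {7} — 7 (Eve) has 7→5.
A3 = A2; e.g. 1 (Adam) can still go to 2. Fixed point.
Eve's winning region = {0, 5, 7}.

0, 5, 7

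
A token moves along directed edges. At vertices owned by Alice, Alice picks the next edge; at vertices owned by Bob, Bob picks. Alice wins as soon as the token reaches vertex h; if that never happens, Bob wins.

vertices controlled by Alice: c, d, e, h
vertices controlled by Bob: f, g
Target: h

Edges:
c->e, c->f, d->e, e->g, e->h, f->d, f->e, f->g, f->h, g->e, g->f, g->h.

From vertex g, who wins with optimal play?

A0 = {h}
A1: add {e} — e (Alice) has e→h.
A2: add {c, d} — c (Alice) has c→e; d (Alice) has d→e.
A3 = A2; e.g. f (Bob) can still go to g. Fixed point.
g never enters the attractor, so Bob can avoid the target forever.

Bob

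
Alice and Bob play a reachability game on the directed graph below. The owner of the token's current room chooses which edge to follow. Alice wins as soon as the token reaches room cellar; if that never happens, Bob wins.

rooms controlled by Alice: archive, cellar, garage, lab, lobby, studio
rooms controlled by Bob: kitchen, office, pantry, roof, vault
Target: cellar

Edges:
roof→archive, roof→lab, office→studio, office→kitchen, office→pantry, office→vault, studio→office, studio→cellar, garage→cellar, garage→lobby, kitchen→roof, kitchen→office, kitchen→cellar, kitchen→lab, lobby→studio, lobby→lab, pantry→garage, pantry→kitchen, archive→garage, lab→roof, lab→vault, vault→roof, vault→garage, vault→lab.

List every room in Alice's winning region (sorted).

archive, cellar, garage, lobby, studio

A0 = {cellar}
A1: add {garage, studio} — studio (Alice) has studio→cellar; garage (Alice) has garage→cellar.
A2: add {archive, lobby} — lobby (Alice) has lobby→studio; archive (Alice) has archive→garage.
A3 = A2; e.g. roof (Bob) can still go to lab. Fixed point.
Alice's winning region = {archive, cellar, garage, lobby, studio}.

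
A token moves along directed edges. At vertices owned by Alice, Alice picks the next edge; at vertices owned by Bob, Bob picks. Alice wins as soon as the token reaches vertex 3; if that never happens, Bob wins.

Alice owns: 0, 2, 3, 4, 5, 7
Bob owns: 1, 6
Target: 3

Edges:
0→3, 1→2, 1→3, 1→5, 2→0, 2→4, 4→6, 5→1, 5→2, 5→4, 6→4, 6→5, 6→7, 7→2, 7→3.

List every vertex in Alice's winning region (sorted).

0, 1, 2, 3, 5, 7

A0 = {3}
A1: add {0, 7} — 0 (Alice) has 0→3; 7 (Alice) has 7→3.
A2: add {2} — 2 (Alice) has 2→0.
A3: add {5} — 5 (Alice) has 5→2.
A4: add {1} — 1 (Bob): all of {2, 3, 5} already in.
A5 = A4; e.g. 4 (Alice) has no edge into A4. Fixed point.
Alice's winning region = {0, 1, 2, 3, 5, 7}.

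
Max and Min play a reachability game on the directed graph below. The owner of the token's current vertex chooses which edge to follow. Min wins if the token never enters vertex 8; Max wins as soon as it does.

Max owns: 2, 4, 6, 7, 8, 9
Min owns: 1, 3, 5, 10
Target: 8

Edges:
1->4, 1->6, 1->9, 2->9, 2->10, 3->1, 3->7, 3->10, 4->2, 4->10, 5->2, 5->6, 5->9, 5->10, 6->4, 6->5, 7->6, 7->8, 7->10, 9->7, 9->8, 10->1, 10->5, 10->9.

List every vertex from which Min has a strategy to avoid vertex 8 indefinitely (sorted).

3, 5, 10

A0 = {8}
A1: add {7, 9} — 7 (Max) has 7→8; 9 (Max) has 9→8.
A2: add {2} — 2 (Max) has 2→9.
A3: add {4} — 4 (Max) has 4→2.
A4: add {6} — 6 (Max) has 6→4.
A5: add {1} — 1 (Min): all of {4, 6, 9} already in.
A6 = A5; e.g. 3 (Min) can still go to 10. Fixed point.
Max's attractor = {1, 2, 4, 6, 7, 8, 9}; Min avoids the target exactly from the complement.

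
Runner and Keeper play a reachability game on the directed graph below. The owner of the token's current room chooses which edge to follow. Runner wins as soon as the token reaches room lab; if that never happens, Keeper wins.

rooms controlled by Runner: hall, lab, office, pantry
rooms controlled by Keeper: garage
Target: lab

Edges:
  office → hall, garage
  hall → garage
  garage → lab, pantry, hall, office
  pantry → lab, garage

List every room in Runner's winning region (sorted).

lab, pantry

A0 = {lab}
A1: add {pantry} — pantry (Runner) has pantry→lab.
A2 = A1; e.g. hall (Runner) has no edge into A1. Fixed point.
Runner's winning region = {lab, pantry}.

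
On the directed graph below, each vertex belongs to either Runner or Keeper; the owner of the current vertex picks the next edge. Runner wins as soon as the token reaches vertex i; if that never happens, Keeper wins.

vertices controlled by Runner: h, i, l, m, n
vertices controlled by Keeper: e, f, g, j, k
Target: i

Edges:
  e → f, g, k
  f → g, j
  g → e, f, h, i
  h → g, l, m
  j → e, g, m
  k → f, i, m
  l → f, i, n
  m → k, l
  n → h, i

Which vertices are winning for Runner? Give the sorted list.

h, i, l, m, n

A0 = {i}
A1: add {l, n} — l (Runner) has l→i; n (Runner) has n→i.
A2: add {h, m} — h (Runner) has h→l; m (Runner) has m→l.
A3 = A2; e.g. e (Keeper) can still go to f. Fixed point.
Runner's winning region = {h, i, l, m, n}.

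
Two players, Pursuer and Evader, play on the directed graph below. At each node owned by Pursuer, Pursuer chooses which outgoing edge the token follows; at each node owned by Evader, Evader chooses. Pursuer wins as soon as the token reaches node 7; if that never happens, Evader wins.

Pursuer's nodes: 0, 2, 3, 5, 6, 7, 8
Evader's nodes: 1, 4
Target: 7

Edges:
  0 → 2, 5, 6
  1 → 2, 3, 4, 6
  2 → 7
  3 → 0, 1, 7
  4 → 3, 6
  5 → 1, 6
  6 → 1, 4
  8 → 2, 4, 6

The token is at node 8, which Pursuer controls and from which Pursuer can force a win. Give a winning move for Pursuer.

A0 = {7}
A1: add {2, 3} — 2 (Pursuer) has 2→7; 3 (Pursuer) has 3→7.
A2: add {0, 8} — 0 (Pursuer) has 0→2; 8 (Pursuer) has 8→2.
A3 = A2; e.g. 1 (Evader) can still go to 4. Fixed point.
From 8, successor 2 is in the attractor (rank 1); the other successors 4, 6 are not.

2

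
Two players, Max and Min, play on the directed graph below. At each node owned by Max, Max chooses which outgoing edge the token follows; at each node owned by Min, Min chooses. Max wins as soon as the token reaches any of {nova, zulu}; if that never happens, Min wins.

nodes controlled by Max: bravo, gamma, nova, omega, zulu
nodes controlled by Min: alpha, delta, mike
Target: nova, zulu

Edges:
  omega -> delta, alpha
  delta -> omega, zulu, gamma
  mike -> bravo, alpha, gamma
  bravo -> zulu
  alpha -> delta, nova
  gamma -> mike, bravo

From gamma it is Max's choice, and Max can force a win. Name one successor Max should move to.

bravo

A0 = {nova, zulu}
A1: add {bravo} — bravo (Max) has bravo→zulu.
A2: add {gamma} — gamma (Max) has gamma→bravo.
A3 = A2; e.g. omega (Max) has no edge into A2. Fixed point.
From gamma, successor bravo is in the attractor (rank 1); the other successor mike is not.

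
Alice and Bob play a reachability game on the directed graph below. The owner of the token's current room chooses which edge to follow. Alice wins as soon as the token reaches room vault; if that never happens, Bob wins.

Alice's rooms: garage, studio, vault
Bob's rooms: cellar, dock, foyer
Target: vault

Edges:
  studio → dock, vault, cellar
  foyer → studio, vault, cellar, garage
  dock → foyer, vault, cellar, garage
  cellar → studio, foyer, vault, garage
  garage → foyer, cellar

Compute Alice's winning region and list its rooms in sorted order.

A0 = {vault}
A1: add {studio} — studio (Alice) has studio→vault.
A2 = A1; e.g. foyer (Bob) can still go to cellar. Fixed point.
Alice's winning region = {studio, vault}.

studio, vault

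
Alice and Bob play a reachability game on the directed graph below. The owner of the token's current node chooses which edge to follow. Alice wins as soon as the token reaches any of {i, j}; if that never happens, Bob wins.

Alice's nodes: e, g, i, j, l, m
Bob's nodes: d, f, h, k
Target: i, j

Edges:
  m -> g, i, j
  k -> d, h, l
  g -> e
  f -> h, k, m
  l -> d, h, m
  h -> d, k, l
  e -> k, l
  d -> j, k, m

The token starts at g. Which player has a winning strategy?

Alice

A0 = {i, j}
A1: add {m} — m (Alice) has m→i.
A2: add {l} — l (Alice) has l→m.
A3: add {e} — e (Alice) has e→l.
A4: add {g} — g (Alice) has g→e.
A5 = A4; e.g. d (Bob) can still go to k. Fixed point.
g ∈ A4, so Alice can force the target.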